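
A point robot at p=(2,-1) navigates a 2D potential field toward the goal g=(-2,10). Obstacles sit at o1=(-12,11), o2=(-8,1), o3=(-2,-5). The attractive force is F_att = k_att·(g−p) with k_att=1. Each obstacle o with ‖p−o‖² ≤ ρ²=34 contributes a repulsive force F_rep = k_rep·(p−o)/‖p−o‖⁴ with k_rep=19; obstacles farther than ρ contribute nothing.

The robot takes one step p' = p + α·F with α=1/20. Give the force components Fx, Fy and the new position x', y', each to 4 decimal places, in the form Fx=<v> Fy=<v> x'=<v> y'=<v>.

Fx=-3.9258 Fy=11.0742 x'=1.8037 y'=-0.4463

F_att = 1·(g−p) = 1·(-4,11) = (-4.0000,11.0000)
o1: d²=340 > ρ²=34 → inactive
o2: d²=104 > ρ²=34 → inactive
o3: d²=32 ≤ ρ²=34; F_rep = 19·(4,4)/32² = (0.0742,0.0742)
F = F_att + ΣF_rep = (-3.9258,11.0742)
p' = p + 1/20·F = (1.8037,-0.4463)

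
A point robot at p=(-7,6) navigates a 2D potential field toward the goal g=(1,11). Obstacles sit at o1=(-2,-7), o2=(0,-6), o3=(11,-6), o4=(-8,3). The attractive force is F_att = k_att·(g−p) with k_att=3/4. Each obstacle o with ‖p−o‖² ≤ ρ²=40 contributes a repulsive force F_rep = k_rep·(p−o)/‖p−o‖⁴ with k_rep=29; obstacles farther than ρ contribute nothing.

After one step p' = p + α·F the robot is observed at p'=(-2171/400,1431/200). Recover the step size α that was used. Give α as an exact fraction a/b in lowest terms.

F_att = 3/4·(g−p) = 3/4·(8,5) = (6.0000,3.7500)
o1: d²=194 > ρ²=40 → inactive
o2: d²=193 > ρ²=40 → inactive
o3: d²=468 > ρ²=40 → inactive
o4: d²=10 ≤ ρ²=40; F_rep = 29·(1,3)/10² = (0.2900,0.8700)
F = F_att + ΣF_rep = (6.2900,4.6200)
Δp = p'−p = (1.5725,1.1550); α = Δx/Fx = (629/400) / (629/100) = 1/4
check: Δy/Fy = (231/200) / (231/50) = 1/4 ✓

α = 1/4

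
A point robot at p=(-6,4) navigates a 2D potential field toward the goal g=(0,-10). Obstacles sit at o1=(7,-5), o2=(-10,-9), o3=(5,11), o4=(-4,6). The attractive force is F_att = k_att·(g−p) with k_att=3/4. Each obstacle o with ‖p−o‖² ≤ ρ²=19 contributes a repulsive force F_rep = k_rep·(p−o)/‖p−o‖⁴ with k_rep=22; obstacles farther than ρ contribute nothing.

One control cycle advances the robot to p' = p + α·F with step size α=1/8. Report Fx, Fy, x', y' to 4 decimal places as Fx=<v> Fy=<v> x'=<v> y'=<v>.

F_att = 3/4·(g−p) = 3/4·(6,-14) = (4.5000,-10.5000)
o1: d²=250 > ρ²=19 → inactive
o2: d²=185 > ρ²=19 → inactive
o3: d²=170 > ρ²=19 → inactive
o4: d²=8 ≤ ρ²=19; F_rep = 22·(-2,-2)/8² = (-0.6875,-0.6875)
F = F_att + ΣF_rep = (3.8125,-11.1875)
p' = p + 1/8·F = (-5.5234,2.6016)

Fx=3.8125 Fy=-11.1875 x'=-5.5234 y'=2.6016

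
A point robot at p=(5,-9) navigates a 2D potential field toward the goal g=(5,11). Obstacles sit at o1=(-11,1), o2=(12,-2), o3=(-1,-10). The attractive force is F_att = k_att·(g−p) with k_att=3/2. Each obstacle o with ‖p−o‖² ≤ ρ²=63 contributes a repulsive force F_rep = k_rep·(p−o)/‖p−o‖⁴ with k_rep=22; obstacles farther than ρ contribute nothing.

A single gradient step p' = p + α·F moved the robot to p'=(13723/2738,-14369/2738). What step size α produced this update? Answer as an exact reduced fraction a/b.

α = 1/8

F_att = 3/2·(g−p) = 3/2·(0,20) = (0.0000,30.0000)
o1: d²=356 > ρ²=63 → inactive
o2: d²=98 > ρ²=63 → inactive
o3: d²=37 ≤ ρ²=63; F_rep = 22·(6,1)/37² = (0.0964,0.0161)
F = F_att + ΣF_rep = (0.0964,30.0161)
Δp = p'−p = (0.0121,3.7520); α = Δx/Fx = (33/2738) / (132/1369) = 1/8
check: Δy/Fy = (10273/2738) / (41092/1369) = 1/8 ✓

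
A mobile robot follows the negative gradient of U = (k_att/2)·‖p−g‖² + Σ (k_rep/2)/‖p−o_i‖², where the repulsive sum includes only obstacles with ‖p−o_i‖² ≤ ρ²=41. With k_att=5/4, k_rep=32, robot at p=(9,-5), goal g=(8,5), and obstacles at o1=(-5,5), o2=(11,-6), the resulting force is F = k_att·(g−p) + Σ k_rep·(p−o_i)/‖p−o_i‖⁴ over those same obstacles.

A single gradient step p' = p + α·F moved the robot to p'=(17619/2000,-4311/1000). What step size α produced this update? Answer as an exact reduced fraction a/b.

F_att = 5/4·(g−p) = 5/4·(-1,10) = (-1.2500,12.5000)
o1: d²=296 > ρ²=41 → inactive
o2: d²=5 ≤ ρ²=41; F_rep = 32·(-2,1)/5² = (-2.5600,1.2800)
F = F_att + ΣF_rep = (-3.8100,13.7800)
Δp = p'−p = (-0.1905,0.6890); α = Δx/Fx = (-381/2000) / (-381/100) = 1/20
check: Δy/Fy = (689/1000) / (689/50) = 1/20 ✓

α = 1/20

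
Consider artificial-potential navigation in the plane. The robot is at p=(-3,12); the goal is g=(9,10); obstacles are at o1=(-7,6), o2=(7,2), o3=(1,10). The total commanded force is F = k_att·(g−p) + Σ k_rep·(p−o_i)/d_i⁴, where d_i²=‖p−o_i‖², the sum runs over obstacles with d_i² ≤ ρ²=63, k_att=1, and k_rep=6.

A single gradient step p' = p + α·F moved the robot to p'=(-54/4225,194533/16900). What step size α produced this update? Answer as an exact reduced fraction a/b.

F_att = 1·(g−p) = 1·(12,-2) = (12.0000,-2.0000)
o1: d²=52 ≤ ρ²=63; F_rep = 6·(4,6)/52² = (0.0089,0.0133)
o2: d²=200 > ρ²=63 → inactive
o3: d²=20 ≤ ρ²=63; F_rep = 6·(-4,2)/20² = (-0.0600,0.0300)
F = F_att + ΣF_rep = (11.9489,-1.9567)
Δp = p'−p = (2.9872,-0.4892); α = Δx/Fx = (12621/4225) / (50484/4225) = 1/4
check: Δy/Fy = (-8267/16900) / (-8267/4225) = 1/4 ✓

α = 1/4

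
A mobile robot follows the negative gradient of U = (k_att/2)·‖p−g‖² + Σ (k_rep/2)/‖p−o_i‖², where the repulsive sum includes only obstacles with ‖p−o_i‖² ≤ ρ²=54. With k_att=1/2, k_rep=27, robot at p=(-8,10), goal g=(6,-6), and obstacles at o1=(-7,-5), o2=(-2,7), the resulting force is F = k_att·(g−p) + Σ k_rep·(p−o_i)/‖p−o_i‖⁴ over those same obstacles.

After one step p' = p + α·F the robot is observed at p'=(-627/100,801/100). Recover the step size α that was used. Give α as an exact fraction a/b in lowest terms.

F_att = 1/2·(g−p) = 1/2·(14,-16) = (7.0000,-8.0000)
o1: d²=226 > ρ²=54 → inactive
o2: d²=45 ≤ ρ²=54; F_rep = 27·(-6,3)/45² = (-0.0800,0.0400)
F = F_att + ΣF_rep = (6.9200,-7.9600)
Δp = p'−p = (1.7300,-1.9900); α = Δx/Fx = (173/100) / (173/25) = 1/4
check: Δy/Fy = (-199/100) / (-199/25) = 1/4 ✓

α = 1/4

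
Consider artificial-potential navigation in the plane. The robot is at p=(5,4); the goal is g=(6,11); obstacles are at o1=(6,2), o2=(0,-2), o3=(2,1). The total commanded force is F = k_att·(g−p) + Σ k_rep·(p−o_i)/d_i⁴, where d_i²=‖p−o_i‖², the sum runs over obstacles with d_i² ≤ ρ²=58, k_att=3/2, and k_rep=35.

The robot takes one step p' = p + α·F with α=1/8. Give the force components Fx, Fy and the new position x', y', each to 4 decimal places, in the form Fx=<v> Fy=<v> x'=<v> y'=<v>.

F_att = 3/2·(g−p) = 3/2·(1,7) = (1.5000,10.5000)
o1: d²=5 ≤ ρ²=58; F_rep = 35·(-1,2)/5² = (-1.4000,2.8000)
o2: d²=61 > ρ²=58 → inactive
o3: d²=18 ≤ ρ²=58; F_rep = 35·(3,3)/18² = (0.3241,0.3241)
F = F_att + ΣF_rep = (0.4241,13.6241)
p' = p + 1/8·F = (5.0530,5.7030)

Fx=0.4241 Fy=13.6241 x'=5.0530 y'=5.7030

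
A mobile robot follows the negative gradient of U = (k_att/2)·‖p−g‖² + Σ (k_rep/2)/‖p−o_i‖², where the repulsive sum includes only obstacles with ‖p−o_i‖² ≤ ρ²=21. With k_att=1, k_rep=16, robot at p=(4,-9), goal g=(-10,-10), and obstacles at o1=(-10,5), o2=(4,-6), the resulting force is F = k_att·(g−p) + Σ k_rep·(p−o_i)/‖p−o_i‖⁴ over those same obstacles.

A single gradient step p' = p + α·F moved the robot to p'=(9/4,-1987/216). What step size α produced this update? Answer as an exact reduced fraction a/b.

α = 1/8

F_att = 1·(g−p) = 1·(-14,-1) = (-14.0000,-1.0000)
o1: d²=392 > ρ²=21 → inactive
o2: d²=9 ≤ ρ²=21; F_rep = 16·(0,-3)/9² = (0.0000,-0.5926)
F = F_att + ΣF_rep = (-14.0000,-1.5926)
Δp = p'−p = (-1.7500,-0.1991); α = Δx/Fx = (-7/4) / (-14) = 1/8
check: Δy/Fy = (-43/216) / (-43/27) = 1/8 ✓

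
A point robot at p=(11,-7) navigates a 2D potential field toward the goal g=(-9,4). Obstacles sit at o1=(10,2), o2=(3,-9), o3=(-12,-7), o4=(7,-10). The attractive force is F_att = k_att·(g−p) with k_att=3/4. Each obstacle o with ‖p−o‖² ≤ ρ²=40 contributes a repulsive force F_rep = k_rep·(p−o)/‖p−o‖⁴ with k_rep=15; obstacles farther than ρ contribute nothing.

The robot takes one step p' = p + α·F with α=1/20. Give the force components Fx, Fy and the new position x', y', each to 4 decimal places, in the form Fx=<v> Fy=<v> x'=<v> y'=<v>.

Fx=-14.9040 Fy=8.3220 x'=10.2548 y'=-6.5839

F_att = 3/4·(g−p) = 3/4·(-20,11) = (-15.0000,8.2500)
o1: d²=82 > ρ²=40 → inactive
o2: d²=68 > ρ²=40 → inactive
o3: d²=529 > ρ²=40 → inactive
o4: d²=25 ≤ ρ²=40; F_rep = 15·(4,3)/25² = (0.0960,0.0720)
F = F_att + ΣF_rep = (-14.9040,8.3220)
p' = p + 1/20·F = (10.2548,-6.5839)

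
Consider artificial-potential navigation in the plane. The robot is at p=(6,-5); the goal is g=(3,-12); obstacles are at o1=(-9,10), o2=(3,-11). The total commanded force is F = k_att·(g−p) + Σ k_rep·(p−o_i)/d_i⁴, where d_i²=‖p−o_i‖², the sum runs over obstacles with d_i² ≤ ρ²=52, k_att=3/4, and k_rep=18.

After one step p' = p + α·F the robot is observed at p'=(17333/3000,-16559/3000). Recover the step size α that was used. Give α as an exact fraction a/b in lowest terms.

α = 1/10

F_att = 3/4·(g−p) = 3/4·(-3,-7) = (-2.2500,-5.2500)
o1: d²=450 > ρ²=52 → inactive
o2: d²=45 ≤ ρ²=52; F_rep = 18·(3,6)/45² = (0.0267,0.0533)
F = F_att + ΣF_rep = (-2.2233,-5.1967)
Δp = p'−p = (-0.2223,-0.5197); α = Δx/Fx = (-667/3000) / (-667/300) = 1/10
check: Δy/Fy = (-1559/3000) / (-1559/300) = 1/10 ✓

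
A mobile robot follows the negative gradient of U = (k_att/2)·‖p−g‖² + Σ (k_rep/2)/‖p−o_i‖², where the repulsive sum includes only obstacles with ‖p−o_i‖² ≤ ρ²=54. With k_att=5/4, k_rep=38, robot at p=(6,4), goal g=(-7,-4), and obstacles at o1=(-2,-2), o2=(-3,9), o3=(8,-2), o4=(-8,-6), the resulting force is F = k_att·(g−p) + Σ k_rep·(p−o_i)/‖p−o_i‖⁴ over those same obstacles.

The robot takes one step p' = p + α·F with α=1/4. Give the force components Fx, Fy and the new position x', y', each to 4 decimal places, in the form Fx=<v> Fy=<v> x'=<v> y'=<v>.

F_att = 5/4·(g−p) = 5/4·(-13,-8) = (-16.2500,-10.0000)
o1: d²=100 > ρ²=54 → inactive
o2: d²=106 > ρ²=54 → inactive
o3: d²=40 ≤ ρ²=54; F_rep = 38·(-2,6)/40² = (-0.0475,0.1425)
o4: d²=296 > ρ²=54 → inactive
F = F_att + ΣF_rep = (-16.2975,-9.8575)
p' = p + 1/4·F = (1.9256,1.5356)

Fx=-16.2975 Fy=-9.8575 x'=1.9256 y'=1.5356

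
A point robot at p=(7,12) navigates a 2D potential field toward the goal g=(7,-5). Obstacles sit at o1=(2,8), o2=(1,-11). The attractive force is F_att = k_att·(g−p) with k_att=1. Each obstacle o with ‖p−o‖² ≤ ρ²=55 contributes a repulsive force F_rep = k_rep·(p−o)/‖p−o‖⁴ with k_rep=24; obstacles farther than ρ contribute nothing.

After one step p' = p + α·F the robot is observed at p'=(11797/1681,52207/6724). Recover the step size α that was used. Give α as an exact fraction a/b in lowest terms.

α = 1/4

F_att = 1·(g−p) = 1·(0,-17) = (0.0000,-17.0000)
o1: d²=41 ≤ ρ²=55; F_rep = 24·(5,4)/41² = (0.0714,0.0571)
o2: d²=565 > ρ²=55 → inactive
F = F_att + ΣF_rep = (0.0714,-16.9429)
Δp = p'−p = (0.0178,-4.2357); α = Δx/Fx = (30/1681) / (120/1681) = 1/4
check: Δy/Fy = (-28481/6724) / (-28481/1681) = 1/4 ✓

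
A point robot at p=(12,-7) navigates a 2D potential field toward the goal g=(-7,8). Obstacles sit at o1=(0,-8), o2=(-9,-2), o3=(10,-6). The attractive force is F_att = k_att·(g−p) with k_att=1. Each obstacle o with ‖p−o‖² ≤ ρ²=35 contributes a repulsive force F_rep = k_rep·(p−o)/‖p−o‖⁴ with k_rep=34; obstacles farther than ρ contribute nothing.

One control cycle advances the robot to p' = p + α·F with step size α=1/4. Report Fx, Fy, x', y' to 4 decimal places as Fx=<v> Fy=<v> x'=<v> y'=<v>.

F_att = 1·(g−p) = 1·(-19,15) = (-19.0000,15.0000)
o1: d²=145 > ρ²=35 → inactive
o2: d²=466 > ρ²=35 → inactive
o3: d²=5 ≤ ρ²=35; F_rep = 34·(2,-1)/5² = (2.7200,-1.3600)
F = F_att + ΣF_rep = (-16.2800,13.6400)
p' = p + 1/4·F = (7.9300,-3.5900)

Fx=-16.2800 Fy=13.6400 x'=7.9300 y'=-3.5900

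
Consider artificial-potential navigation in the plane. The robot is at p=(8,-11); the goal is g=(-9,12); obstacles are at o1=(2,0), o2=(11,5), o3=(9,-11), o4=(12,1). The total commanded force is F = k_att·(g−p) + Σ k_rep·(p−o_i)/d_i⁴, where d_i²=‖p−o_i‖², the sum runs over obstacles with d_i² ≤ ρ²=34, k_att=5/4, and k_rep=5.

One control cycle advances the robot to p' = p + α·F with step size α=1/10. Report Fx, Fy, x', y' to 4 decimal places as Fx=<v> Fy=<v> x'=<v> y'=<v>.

Fx=-26.2500 Fy=28.7500 x'=5.3750 y'=-8.1250

F_att = 5/4·(g−p) = 5/4·(-17,23) = (-21.2500,28.7500)
o1: d²=157 > ρ²=34 → inactive
o2: d²=265 > ρ²=34 → inactive
o3: d²=1 ≤ ρ²=34; F_rep = 5·(-1,0)/1² = (-5.0000,0.0000)
o4: d²=160 > ρ²=34 → inactive
F = F_att + ΣF_rep = (-26.2500,28.7500)
p' = p + 1/10·F = (5.3750,-8.1250)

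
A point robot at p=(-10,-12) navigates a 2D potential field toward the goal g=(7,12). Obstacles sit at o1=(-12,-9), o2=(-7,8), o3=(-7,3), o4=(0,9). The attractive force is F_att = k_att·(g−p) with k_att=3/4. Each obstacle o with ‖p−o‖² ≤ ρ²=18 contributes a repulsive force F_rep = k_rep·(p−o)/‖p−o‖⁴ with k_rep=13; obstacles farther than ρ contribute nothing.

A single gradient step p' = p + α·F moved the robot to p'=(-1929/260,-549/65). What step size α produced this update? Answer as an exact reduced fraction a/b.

α = 1/5

F_att = 3/4·(g−p) = 3/4·(17,24) = (12.7500,18.0000)
o1: d²=13 ≤ ρ²=18; F_rep = 13·(2,-3)/13² = (0.1538,-0.2308)
o2: d²=409 > ρ²=18 → inactive
o3: d²=234 > ρ²=18 → inactive
o4: d²=541 > ρ²=18 → inactive
F = F_att + ΣF_rep = (12.9038,17.7692)
Δp = p'−p = (2.5808,3.5538); α = Δx/Fx = (671/260) / (671/52) = 1/5
check: Δy/Fy = (231/65) / (231/13) = 1/5 ✓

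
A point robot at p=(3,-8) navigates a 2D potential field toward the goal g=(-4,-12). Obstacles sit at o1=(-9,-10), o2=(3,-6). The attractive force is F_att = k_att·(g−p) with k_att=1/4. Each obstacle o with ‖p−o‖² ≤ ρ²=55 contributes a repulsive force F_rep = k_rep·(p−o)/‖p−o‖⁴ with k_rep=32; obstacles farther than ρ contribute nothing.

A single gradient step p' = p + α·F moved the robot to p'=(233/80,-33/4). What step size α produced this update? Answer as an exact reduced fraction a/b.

F_att = 1/4·(g−p) = 1/4·(-7,-4) = (-1.7500,-1.0000)
o1: d²=148 > ρ²=55 → inactive
o2: d²=4 ≤ ρ²=55; F_rep = 32·(0,-2)/4² = (0.0000,-4.0000)
F = F_att + ΣF_rep = (-1.7500,-5.0000)
Δp = p'−p = (-0.0875,-0.2500); α = Δx/Fx = (-7/80) / (-7/4) = 1/20
check: Δy/Fy = (-1/4) / (-5) = 1/20 ✓

α = 1/20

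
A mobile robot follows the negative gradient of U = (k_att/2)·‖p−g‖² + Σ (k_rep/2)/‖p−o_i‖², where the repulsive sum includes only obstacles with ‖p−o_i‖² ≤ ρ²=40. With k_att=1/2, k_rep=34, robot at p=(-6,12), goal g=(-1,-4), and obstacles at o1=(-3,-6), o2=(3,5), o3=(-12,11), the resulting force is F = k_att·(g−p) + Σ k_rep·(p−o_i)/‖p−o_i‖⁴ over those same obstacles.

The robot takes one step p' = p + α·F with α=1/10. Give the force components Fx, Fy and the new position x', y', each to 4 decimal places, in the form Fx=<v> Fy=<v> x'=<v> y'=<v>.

F_att = 1/2·(g−p) = 1/2·(5,-16) = (2.5000,-8.0000)
o1: d²=333 > ρ²=40 → inactive
o2: d²=130 > ρ²=40 → inactive
o3: d²=37 ≤ ρ²=40; F_rep = 34·(6,1)/37² = (0.1490,0.0248)
F = F_att + ΣF_rep = (2.6490,-7.9752)
p' = p + 1/10·F = (-5.7351,11.2025)

Fx=2.6490 Fy=-7.9752 x'=-5.7351 y'=11.2025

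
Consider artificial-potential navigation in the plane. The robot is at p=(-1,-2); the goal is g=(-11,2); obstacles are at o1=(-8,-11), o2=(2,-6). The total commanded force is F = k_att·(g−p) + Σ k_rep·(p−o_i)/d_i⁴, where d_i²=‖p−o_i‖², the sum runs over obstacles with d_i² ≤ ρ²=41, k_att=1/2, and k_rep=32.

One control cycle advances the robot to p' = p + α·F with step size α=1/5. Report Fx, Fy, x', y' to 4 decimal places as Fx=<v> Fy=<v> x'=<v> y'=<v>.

F_att = 1/2·(g−p) = 1/2·(-10,4) = (-5.0000,2.0000)
o1: d²=130 > ρ²=41 → inactive
o2: d²=25 ≤ ρ²=41; F_rep = 32·(-3,4)/25² = (-0.1536,0.2048)
F = F_att + ΣF_rep = (-5.1536,2.2048)
p' = p + 1/5·F = (-2.0307,-1.5590)

Fx=-5.1536 Fy=2.2048 x'=-2.0307 y'=-1.5590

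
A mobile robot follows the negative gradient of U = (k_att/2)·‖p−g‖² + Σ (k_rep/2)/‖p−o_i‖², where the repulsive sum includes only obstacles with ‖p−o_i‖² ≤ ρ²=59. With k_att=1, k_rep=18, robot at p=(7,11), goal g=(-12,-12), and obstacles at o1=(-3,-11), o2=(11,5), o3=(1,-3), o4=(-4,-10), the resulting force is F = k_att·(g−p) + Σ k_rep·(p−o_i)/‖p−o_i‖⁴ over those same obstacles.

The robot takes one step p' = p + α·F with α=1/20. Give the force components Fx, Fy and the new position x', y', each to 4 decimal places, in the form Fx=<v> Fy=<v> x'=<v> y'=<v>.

Fx=-19.0266 Fy=-22.9601 x'=6.0487 y'=9.8520

F_att = 1·(g−p) = 1·(-19,-23) = (-19.0000,-23.0000)
o1: d²=584 > ρ²=59 → inactive
o2: d²=52 ≤ ρ²=59; F_rep = 18·(-4,6)/52² = (-0.0266,0.0399)
o3: d²=232 > ρ²=59 → inactive
o4: d²=562 > ρ²=59 → inactive
F = F_att + ΣF_rep = (-19.0266,-22.9601)
p' = p + 1/20·F = (6.0487,9.8520)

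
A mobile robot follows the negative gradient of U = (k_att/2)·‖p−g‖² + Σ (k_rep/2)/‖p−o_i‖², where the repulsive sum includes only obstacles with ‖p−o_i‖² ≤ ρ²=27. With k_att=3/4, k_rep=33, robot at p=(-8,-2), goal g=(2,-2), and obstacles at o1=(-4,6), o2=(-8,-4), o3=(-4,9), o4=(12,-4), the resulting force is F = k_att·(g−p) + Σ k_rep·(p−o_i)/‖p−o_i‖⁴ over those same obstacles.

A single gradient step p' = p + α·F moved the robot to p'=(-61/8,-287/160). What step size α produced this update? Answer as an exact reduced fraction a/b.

α = 1/20

F_att = 3/4·(g−p) = 3/4·(10,0) = (7.5000,0.0000)
o1: d²=80 > ρ²=27 → inactive
o2: d²=4 ≤ ρ²=27; F_rep = 33·(0,2)/4² = (0.0000,4.1250)
o3: d²=137 > ρ²=27 → inactive
o4: d²=404 > ρ²=27 → inactive
F = F_att + ΣF_rep = (7.5000,4.1250)
Δp = p'−p = (0.3750,0.2062); α = Δx/Fx = (3/8) / (15/2) = 1/20
check: Δy/Fy = (33/160) / (33/8) = 1/20 ✓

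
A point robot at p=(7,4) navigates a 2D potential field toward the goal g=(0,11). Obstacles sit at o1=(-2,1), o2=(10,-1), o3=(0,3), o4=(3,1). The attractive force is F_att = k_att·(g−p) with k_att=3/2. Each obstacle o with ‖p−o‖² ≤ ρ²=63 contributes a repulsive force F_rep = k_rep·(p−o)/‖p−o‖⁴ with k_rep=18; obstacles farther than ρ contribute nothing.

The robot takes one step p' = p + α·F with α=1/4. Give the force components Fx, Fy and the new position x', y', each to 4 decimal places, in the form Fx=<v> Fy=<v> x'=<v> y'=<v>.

Fx=-10.3811 Fy=10.6715 x'=4.4047 y'=6.6679

F_att = 3/2·(g−p) = 3/2·(-7,7) = (-10.5000,10.5000)
o1: d²=90 > ρ²=63 → inactive
o2: d²=34 ≤ ρ²=63; F_rep = 18·(-3,5)/34² = (-0.0467,0.0779)
o3: d²=50 ≤ ρ²=63; F_rep = 18·(7,1)/50² = (0.0504,0.0072)
o4: d²=25 ≤ ρ²=63; F_rep = 18·(4,3)/25² = (0.1152,0.0864)
F = F_att + ΣF_rep = (-10.3811,10.6715)
p' = p + 1/4·F = (4.4047,6.6679)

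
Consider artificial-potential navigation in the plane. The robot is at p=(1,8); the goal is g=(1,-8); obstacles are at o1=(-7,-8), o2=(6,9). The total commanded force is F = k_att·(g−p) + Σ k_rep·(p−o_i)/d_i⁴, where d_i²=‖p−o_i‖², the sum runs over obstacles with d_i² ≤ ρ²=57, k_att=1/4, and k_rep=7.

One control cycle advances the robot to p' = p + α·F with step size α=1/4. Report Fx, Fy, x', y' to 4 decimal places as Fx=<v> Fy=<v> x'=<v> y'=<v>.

Fx=-0.0518 Fy=-4.0104 x'=0.9871 y'=6.9974

F_att = 1/4·(g−p) = 1/4·(0,-16) = (0.0000,-4.0000)
o1: d²=320 > ρ²=57 → inactive
o2: d²=26 ≤ ρ²=57; F_rep = 7·(-5,-1)/26² = (-0.0518,-0.0104)
F = F_att + ΣF_rep = (-0.0518,-4.0104)
p' = p + 1/4·F = (0.9871,6.9974)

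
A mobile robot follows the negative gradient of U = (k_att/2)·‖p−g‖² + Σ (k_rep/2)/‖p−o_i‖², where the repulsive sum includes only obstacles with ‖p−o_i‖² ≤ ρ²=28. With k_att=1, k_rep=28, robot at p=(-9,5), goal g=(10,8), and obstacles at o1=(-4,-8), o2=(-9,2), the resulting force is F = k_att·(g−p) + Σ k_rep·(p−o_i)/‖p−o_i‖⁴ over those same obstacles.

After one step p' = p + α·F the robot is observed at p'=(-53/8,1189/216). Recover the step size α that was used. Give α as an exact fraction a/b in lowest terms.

F_att = 1·(g−p) = 1·(19,3) = (19.0000,3.0000)
o1: d²=194 > ρ²=28 → inactive
o2: d²=9 ≤ ρ²=28; F_rep = 28·(0,3)/9² = (0.0000,1.0370)
F = F_att + ΣF_rep = (19.0000,4.0370)
Δp = p'−p = (2.3750,0.5046); α = Δx/Fx = (19/8) / (19) = 1/8
check: Δy/Fy = (109/216) / (109/27) = 1/8 ✓

α = 1/8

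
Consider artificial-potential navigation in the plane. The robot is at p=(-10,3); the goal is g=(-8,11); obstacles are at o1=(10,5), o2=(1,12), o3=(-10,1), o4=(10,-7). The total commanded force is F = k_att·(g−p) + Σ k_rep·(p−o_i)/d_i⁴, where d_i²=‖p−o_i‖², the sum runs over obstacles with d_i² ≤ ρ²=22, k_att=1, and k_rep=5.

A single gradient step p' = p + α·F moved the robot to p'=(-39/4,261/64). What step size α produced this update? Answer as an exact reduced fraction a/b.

F_att = 1·(g−p) = 1·(2,8) = (2.0000,8.0000)
o1: d²=404 > ρ²=22 → inactive
o2: d²=202 > ρ²=22 → inactive
o3: d²=4 ≤ ρ²=22; F_rep = 5·(0,2)/4² = (0.0000,0.6250)
o4: d²=500 > ρ²=22 → inactive
F = F_att + ΣF_rep = (2.0000,8.6250)
Δp = p'−p = (0.2500,1.0781); α = Δx/Fx = (1/4) / (2) = 1/8
check: Δy/Fy = (69/64) / (69/8) = 1/8 ✓

α = 1/8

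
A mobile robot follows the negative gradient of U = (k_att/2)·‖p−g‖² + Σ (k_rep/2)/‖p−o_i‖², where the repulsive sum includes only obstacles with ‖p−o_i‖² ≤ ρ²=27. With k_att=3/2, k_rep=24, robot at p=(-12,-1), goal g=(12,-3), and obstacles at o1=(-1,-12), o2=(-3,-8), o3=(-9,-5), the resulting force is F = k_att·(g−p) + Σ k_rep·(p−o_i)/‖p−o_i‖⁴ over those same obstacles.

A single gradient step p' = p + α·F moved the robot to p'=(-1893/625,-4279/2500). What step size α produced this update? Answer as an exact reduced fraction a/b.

α = 1/4

F_att = 3/2·(g−p) = 3/2·(24,-2) = (36.0000,-3.0000)
o1: d²=242 > ρ²=27 → inactive
o2: d²=130 > ρ²=27 → inactive
o3: d²=25 ≤ ρ²=27; F_rep = 24·(-3,4)/25² = (-0.1152,0.1536)
F = F_att + ΣF_rep = (35.8848,-2.8464)
Δp = p'−p = (8.9712,-0.7116); α = Δx/Fx = (5607/625) / (22428/625) = 1/4
check: Δy/Fy = (-1779/2500) / (-1779/625) = 1/4 ✓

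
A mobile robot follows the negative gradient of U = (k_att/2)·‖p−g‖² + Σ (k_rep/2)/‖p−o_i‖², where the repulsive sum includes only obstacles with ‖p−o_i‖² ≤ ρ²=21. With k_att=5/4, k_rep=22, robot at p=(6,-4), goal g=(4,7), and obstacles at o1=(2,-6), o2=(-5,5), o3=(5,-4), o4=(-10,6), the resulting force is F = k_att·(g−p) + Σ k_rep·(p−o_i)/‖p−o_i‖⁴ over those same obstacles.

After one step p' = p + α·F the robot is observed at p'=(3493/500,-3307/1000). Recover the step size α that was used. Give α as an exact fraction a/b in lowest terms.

α = 1/20

F_att = 5/4·(g−p) = 5/4·(-2,11) = (-2.5000,13.7500)
o1: d²=20 ≤ ρ²=21; F_rep = 22·(4,2)/20² = (0.2200,0.1100)
o2: d²=202 > ρ²=21 → inactive
o3: d²=1 ≤ ρ²=21; F_rep = 22·(1,0)/1² = (22.0000,0.0000)
o4: d²=356 > ρ²=21 → inactive
F = F_att + ΣF_rep = (19.7200,13.8600)
Δp = p'−p = (0.9860,0.6930); α = Δx/Fx = (493/500) / (493/25) = 1/20
check: Δy/Fy = (693/1000) / (693/50) = 1/20 ✓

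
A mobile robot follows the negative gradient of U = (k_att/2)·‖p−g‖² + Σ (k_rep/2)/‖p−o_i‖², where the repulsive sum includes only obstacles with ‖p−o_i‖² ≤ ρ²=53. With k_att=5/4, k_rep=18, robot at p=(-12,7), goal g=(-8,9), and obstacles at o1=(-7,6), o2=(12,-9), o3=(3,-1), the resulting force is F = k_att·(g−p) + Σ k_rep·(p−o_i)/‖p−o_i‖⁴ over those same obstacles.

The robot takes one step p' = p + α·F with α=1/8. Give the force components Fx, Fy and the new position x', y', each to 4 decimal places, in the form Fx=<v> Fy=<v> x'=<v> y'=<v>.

F_att = 5/4·(g−p) = 5/4·(4,2) = (5.0000,2.5000)
o1: d²=26 ≤ ρ²=53; F_rep = 18·(-5,1)/26² = (-0.1331,0.0266)
o2: d²=832 > ρ²=53 → inactive
o3: d²=289 > ρ²=53 → inactive
F = F_att + ΣF_rep = (4.8669,2.5266)
p' = p + 1/8·F = (-11.3916,7.3158)

Fx=4.8669 Fy=2.5266 x'=-11.3916 y'=7.3158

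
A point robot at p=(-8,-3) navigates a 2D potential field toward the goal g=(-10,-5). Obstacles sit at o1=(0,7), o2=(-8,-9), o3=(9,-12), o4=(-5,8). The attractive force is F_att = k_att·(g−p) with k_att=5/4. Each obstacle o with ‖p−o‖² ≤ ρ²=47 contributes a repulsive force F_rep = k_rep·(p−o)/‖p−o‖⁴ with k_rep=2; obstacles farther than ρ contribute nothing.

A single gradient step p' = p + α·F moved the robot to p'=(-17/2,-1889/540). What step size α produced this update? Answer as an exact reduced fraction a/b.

F_att = 5/4·(g−p) = 5/4·(-2,-2) = (-2.5000,-2.5000)
o1: d²=164 > ρ²=47 → inactive
o2: d²=36 ≤ ρ²=47; F_rep = 2·(0,6)/36² = (0.0000,0.0093)
o3: d²=370 > ρ²=47 → inactive
o4: d²=130 > ρ²=47 → inactive
F = F_att + ΣF_rep = (-2.5000,-2.4907)
Δp = p'−p = (-0.5000,-0.4981); α = Δx/Fx = (-1/2) / (-5/2) = 1/5
check: Δy/Fy = (-269/540) / (-269/108) = 1/5 ✓

α = 1/5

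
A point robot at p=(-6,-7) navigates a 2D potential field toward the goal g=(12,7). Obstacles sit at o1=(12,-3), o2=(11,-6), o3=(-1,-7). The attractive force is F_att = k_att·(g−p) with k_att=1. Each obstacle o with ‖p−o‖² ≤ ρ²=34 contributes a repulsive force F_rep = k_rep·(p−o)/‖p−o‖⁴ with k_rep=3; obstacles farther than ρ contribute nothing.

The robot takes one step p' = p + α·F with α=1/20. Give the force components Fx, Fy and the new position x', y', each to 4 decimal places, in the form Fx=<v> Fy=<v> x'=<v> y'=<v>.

Fx=17.9760 Fy=14.0000 x'=-5.1012 y'=-6.3000

F_att = 1·(g−p) = 1·(18,14) = (18.0000,14.0000)
o1: d²=340 > ρ²=34 → inactive
o2: d²=290 > ρ²=34 → inactive
o3: d²=25 ≤ ρ²=34; F_rep = 3·(-5,0)/25² = (-0.0240,0.0000)
F = F_att + ΣF_rep = (17.9760,14.0000)
p' = p + 1/20·F = (-5.1012,-6.3000)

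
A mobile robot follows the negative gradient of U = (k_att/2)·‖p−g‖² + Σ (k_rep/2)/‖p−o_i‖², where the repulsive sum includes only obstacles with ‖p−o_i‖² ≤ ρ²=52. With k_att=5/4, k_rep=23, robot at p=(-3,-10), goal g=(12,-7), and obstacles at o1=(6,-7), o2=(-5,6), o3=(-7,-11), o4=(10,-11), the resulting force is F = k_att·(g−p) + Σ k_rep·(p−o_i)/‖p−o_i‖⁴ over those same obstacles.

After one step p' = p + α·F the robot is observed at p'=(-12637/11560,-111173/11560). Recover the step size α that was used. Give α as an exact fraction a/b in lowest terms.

F_att = 5/4·(g−p) = 5/4·(15,3) = (18.7500,3.7500)
o1: d²=90 > ρ²=52 → inactive
o2: d²=260 > ρ²=52 → inactive
o3: d²=17 ≤ ρ²=52; F_rep = 23·(4,1)/17² = (0.3183,0.0796)
o4: d²=170 > ρ²=52 → inactive
F = F_att + ΣF_rep = (19.0683,3.8296)
Δp = p'−p = (1.9068,0.3830); α = Δx/Fx = (22043/11560) / (22043/1156) = 1/10
check: Δy/Fy = (4427/11560) / (4427/1156) = 1/10 ✓

α = 1/10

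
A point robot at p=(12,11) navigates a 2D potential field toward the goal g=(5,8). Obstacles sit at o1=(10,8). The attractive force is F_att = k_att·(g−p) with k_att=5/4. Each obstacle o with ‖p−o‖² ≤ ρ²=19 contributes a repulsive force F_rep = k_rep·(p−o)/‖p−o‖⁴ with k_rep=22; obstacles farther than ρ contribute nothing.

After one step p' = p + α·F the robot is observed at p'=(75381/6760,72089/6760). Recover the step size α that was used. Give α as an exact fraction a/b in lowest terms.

α = 1/10

F_att = 5/4·(g−p) = 5/4·(-7,-3) = (-8.7500,-3.7500)
o1: d²=13 ≤ ρ²=19; F_rep = 22·(2,3)/13² = (0.2604,0.3905)
F = F_att + ΣF_rep = (-8.4896,-3.3595)
Δp = p'−p = (-0.8490,-0.3359); α = Δx/Fx = (-5739/6760) / (-5739/676) = 1/10
check: Δy/Fy = (-2271/6760) / (-2271/676) = 1/10 ✓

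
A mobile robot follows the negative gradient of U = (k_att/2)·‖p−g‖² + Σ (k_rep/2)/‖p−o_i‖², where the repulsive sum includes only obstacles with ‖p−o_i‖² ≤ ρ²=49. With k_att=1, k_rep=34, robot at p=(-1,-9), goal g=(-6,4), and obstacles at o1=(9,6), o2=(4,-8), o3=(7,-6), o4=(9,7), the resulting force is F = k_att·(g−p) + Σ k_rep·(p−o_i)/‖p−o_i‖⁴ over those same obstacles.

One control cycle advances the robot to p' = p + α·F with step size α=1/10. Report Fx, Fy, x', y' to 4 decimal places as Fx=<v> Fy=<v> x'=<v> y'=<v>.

F_att = 1·(g−p) = 1·(-5,13) = (-5.0000,13.0000)
o1: d²=325 > ρ²=49 → inactive
o2: d²=26 ≤ ρ²=49; F_rep = 34·(-5,-1)/26² = (-0.2515,-0.0503)
o3: d²=73 > ρ²=49 → inactive
o4: d²=356 > ρ²=49 → inactive
F = F_att + ΣF_rep = (-5.2515,12.9497)
p' = p + 1/10·F = (-1.5251,-7.7050)

Fx=-5.2515 Fy=12.9497 x'=-1.5251 y'=-7.7050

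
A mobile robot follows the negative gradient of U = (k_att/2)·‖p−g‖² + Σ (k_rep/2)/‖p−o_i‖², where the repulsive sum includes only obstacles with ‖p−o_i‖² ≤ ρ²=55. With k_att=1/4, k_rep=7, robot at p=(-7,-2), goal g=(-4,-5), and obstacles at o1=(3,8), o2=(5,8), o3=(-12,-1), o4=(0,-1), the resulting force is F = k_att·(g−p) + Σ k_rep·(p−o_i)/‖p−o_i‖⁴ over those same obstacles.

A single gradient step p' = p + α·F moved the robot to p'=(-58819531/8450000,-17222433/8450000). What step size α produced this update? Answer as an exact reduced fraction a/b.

F_att = 1/4·(g−p) = 1/4·(3,-3) = (0.7500,-0.7500)
o1: d²=200 > ρ²=55 → inactive
o2: d²=244 > ρ²=55 → inactive
o3: d²=26 ≤ ρ²=55; F_rep = 7·(5,-1)/26² = (0.0518,-0.0104)
o4: d²=50 ≤ ρ²=55; F_rep = 7·(-7,-1)/50² = (-0.0196,-0.0028)
F = F_att + ΣF_rep = (0.7822,-0.7632)
Δp = p'−p = (0.0391,-0.0382); α = Δx/Fx = (330469/8450000) / (330469/422500) = 1/20
check: Δy/Fy = (-322433/8450000) / (-322433/422500) = 1/20 ✓

α = 1/20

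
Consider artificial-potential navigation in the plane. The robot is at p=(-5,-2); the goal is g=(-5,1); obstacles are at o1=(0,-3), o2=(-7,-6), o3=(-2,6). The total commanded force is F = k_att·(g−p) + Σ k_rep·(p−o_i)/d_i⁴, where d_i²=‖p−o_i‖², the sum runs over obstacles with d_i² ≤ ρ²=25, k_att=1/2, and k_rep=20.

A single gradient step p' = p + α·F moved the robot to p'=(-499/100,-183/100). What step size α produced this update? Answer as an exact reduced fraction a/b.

α = 1/10

F_att = 1/2·(g−p) = 1/2·(0,3) = (0.0000,1.5000)
o1: d²=26 > ρ²=25 → inactive
o2: d²=20 ≤ ρ²=25; F_rep = 20·(2,4)/20² = (0.1000,0.2000)
o3: d²=73 > ρ²=25 → inactive
F = F_att + ΣF_rep = (0.1000,1.7000)
Δp = p'−p = (0.0100,0.1700); α = Δx/Fx = (1/100) / (1/10) = 1/10
check: Δy/Fy = (17/100) / (17/10) = 1/10 ✓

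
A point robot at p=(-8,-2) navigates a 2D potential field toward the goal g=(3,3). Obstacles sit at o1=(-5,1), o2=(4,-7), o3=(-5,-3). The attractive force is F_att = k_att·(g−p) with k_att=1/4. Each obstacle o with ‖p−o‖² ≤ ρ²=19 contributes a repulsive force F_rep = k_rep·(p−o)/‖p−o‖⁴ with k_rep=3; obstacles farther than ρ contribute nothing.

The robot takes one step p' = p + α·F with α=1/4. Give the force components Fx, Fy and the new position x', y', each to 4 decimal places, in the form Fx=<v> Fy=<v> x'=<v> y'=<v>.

Fx=2.6322 Fy=1.2522 x'=-7.3419 y'=-1.6869

F_att = 1/4·(g−p) = 1/4·(11,5) = (2.7500,1.2500)
o1: d²=18 ≤ ρ²=19; F_rep = 3·(-3,-3)/18² = (-0.0278,-0.0278)
o2: d²=169 > ρ²=19 → inactive
o3: d²=10 ≤ ρ²=19; F_rep = 3·(-3,1)/10² = (-0.0900,0.0300)
F = F_att + ΣF_rep = (2.6322,1.2522)
p' = p + 1/4·F = (-7.3419,-1.6869)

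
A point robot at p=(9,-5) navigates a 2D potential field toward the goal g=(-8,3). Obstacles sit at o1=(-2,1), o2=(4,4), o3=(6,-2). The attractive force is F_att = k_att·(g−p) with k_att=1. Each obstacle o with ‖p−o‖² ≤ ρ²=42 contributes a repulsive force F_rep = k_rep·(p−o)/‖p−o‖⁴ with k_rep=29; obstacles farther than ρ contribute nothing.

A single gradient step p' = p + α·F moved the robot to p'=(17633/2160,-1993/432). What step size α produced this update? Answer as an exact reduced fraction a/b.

F_att = 1·(g−p) = 1·(-17,8) = (-17.0000,8.0000)
o1: d²=157 > ρ²=42 → inactive
o2: d²=106 > ρ²=42 → inactive
o3: d²=18 ≤ ρ²=42; F_rep = 29·(3,-3)/18² = (0.2685,-0.2685)
F = F_att + ΣF_rep = (-16.7315,7.7315)
Δp = p'−p = (-0.8366,0.3866); α = Δx/Fx = (-1807/2160) / (-1807/108) = 1/20
check: Δy/Fy = (167/432) / (835/108) = 1/20 ✓

α = 1/20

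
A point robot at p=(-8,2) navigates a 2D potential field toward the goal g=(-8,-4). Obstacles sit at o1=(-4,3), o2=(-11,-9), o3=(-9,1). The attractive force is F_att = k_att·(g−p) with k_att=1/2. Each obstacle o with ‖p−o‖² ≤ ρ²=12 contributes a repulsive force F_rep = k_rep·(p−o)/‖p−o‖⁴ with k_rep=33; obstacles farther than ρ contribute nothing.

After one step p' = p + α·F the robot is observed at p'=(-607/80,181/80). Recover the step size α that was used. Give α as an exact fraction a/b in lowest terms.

α = 1/20

F_att = 1/2·(g−p) = 1/2·(0,-6) = (0.0000,-3.0000)
o1: d²=17 > ρ²=12 → inactive
o2: d²=130 > ρ²=12 → inactive
o3: d²=2 ≤ ρ²=12; F_rep = 33·(1,1)/2² = (8.2500,8.2500)
F = F_att + ΣF_rep = (8.2500,5.2500)
Δp = p'−p = (0.4125,0.2625); α = Δx/Fx = (33/80) / (33/4) = 1/20
check: Δy/Fy = (21/80) / (21/4) = 1/20 ✓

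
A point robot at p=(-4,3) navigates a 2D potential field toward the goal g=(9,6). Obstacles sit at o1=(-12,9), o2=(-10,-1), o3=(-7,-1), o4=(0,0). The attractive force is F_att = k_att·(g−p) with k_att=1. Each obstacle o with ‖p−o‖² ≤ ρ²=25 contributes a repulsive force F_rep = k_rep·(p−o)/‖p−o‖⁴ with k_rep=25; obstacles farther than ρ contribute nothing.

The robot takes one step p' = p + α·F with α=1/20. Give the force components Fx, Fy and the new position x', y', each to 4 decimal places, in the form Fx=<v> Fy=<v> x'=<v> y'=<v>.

F_att = 1·(g−p) = 1·(13,3) = (13.0000,3.0000)
o1: d²=100 > ρ²=25 → inactive
o2: d²=52 > ρ²=25 → inactive
o3: d²=25 ≤ ρ²=25; F_rep = 25·(3,4)/25² = (0.1200,0.1600)
o4: d²=25 ≤ ρ²=25; F_rep = 25·(-4,3)/25² = (-0.1600,0.1200)
F = F_att + ΣF_rep = (12.9600,3.2800)
p' = p + 1/20·F = (-3.3520,3.1640)

Fx=12.9600 Fy=3.2800 x'=-3.3520 y'=3.1640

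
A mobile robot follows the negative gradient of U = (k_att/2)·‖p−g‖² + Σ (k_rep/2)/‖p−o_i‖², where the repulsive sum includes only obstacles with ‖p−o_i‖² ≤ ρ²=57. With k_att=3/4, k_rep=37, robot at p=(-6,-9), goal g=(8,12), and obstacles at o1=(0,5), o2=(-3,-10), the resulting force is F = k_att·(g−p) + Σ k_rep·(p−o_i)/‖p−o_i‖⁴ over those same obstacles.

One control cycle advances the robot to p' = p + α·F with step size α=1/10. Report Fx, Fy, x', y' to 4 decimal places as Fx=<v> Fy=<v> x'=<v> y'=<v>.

F_att = 3/4·(g−p) = 3/4·(14,21) = (10.5000,15.7500)
o1: d²=232 > ρ²=57 → inactive
o2: d²=10 ≤ ρ²=57; F_rep = 37·(-3,1)/10² = (-1.1100,0.3700)
F = F_att + ΣF_rep = (9.3900,16.1200)
p' = p + 1/10·F = (-5.0610,-7.3880)

Fx=9.3900 Fy=16.1200 x'=-5.0610 y'=-7.3880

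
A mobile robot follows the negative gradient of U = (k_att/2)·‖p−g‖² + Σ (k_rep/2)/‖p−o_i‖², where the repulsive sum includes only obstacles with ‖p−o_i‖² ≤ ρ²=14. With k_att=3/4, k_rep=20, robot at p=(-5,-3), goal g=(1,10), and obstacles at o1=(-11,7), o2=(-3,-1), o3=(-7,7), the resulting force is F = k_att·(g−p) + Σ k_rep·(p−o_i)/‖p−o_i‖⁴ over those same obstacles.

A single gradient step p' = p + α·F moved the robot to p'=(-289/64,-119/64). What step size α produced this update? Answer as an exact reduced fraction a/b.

F_att = 3/4·(g−p) = 3/4·(6,13) = (4.5000,9.7500)
o1: d²=136 > ρ²=14 → inactive
o2: d²=8 ≤ ρ²=14; F_rep = 20·(-2,-2)/8² = (-0.6250,-0.6250)
o3: d²=104 > ρ²=14 → inactive
F = F_att + ΣF_rep = (3.8750,9.1250)
Δp = p'−p = (0.4844,1.1406); α = Δx/Fx = (31/64) / (31/8) = 1/8
check: Δy/Fy = (73/64) / (73/8) = 1/8 ✓

α = 1/8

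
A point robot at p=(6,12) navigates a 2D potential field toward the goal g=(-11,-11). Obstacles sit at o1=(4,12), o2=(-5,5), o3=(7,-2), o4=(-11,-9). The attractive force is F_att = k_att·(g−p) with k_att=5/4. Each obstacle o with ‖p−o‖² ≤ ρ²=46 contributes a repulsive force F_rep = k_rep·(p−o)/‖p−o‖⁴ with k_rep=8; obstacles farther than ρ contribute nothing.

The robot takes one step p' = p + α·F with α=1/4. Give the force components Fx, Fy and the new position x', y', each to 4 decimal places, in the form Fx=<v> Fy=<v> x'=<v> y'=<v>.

F_att = 5/4·(g−p) = 5/4·(-17,-23) = (-21.2500,-28.7500)
o1: d²=4 ≤ ρ²=46; F_rep = 8·(2,0)/4² = (1.0000,0.0000)
o2: d²=170 > ρ²=46 → inactive
o3: d²=197 > ρ²=46 → inactive
o4: d²=730 > ρ²=46 → inactive
F = F_att + ΣF_rep = (-20.2500,-28.7500)
p' = p + 1/4·F = (0.9375,4.8125)

Fx=-20.2500 Fy=-28.7500 x'=0.9375 y'=4.8125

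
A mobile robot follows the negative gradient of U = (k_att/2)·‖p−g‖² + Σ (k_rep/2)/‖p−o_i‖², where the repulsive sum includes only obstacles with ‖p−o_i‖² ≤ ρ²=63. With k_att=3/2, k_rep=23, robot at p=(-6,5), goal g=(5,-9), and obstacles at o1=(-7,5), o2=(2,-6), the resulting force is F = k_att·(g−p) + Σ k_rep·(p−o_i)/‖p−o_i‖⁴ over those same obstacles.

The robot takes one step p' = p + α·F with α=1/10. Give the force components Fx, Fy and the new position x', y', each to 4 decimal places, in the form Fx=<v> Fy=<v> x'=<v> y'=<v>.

F_att = 3/2·(g−p) = 3/2·(11,-14) = (16.5000,-21.0000)
o1: d²=1 ≤ ρ²=63; F_rep = 23·(1,0)/1² = (23.0000,0.0000)
o2: d²=185 > ρ²=63 → inactive
F = F_att + ΣF_rep = (39.5000,-21.0000)
p' = p + 1/10·F = (-2.0500,2.9000)

Fx=39.5000 Fy=-21.0000 x'=-2.0500 y'=2.9000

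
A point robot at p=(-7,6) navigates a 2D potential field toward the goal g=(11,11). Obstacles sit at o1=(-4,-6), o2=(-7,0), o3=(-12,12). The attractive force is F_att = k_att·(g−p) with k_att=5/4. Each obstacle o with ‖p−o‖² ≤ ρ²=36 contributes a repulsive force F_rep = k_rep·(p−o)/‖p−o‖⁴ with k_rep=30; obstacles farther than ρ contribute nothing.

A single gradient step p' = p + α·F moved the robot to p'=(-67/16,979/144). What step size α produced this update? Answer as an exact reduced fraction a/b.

α = 1/8

F_att = 5/4·(g−p) = 5/4·(18,5) = (22.5000,6.2500)
o1: d²=153 > ρ²=36 → inactive
o2: d²=36 ≤ ρ²=36; F_rep = 30·(0,6)/36² = (0.0000,0.1389)
o3: d²=61 > ρ²=36 → inactive
F = F_att + ΣF_rep = (22.5000,6.3889)
Δp = p'−p = (2.8125,0.7986); α = Δx/Fx = (45/16) / (45/2) = 1/8
check: Δy/Fy = (115/144) / (115/18) = 1/8 ✓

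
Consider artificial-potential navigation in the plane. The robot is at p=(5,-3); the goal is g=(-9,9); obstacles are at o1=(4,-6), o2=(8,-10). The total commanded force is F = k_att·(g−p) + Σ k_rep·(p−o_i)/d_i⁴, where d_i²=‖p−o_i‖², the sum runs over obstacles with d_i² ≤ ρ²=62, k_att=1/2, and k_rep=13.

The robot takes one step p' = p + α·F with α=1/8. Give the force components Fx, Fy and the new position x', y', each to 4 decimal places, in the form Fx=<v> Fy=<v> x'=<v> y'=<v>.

Fx=-6.8816 Fy=6.4171 x'=4.1398 y'=-2.1979

F_att = 1/2·(g−p) = 1/2·(-14,12) = (-7.0000,6.0000)
o1: d²=10 ≤ ρ²=62; F_rep = 13·(1,3)/10² = (0.1300,0.3900)
o2: d²=58 ≤ ρ²=62; F_rep = 13·(-3,7)/58² = (-0.0116,0.0271)
F = F_att + ΣF_rep = (-6.8816,6.4171)
p' = p + 1/8·F = (4.1398,-2.1979)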